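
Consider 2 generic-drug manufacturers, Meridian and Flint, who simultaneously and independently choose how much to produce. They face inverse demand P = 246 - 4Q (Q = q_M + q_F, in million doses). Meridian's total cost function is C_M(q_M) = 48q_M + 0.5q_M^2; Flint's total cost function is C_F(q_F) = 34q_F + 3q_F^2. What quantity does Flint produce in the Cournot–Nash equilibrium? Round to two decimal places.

10.15

Meridian's profit: π_M = (246 - 4Q)q_M - (48q_M + (1/2)q_M²). Setting ∂π_M/∂q_M = 0: 198 - 9q_M - 4(q_F) = 0.
Flint's first-order condition: 212 - 14q_F - 4(q_M) = 0.
So q_M = (198 - 4q_F)/9 and q_F = (212 - 4q_M)/14.
Solving the pair: q_M = 962/55, q_F = 558/55.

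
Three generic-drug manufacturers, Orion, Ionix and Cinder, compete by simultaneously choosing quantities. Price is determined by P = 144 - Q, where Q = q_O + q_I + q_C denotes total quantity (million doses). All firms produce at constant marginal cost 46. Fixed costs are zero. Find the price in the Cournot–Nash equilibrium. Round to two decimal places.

Each firm earns π_i = (144 - Q)q_i - 46q_i.
Setting ∂π_i/∂q_i = 0 with rivals' quantities fixed: 98 - 2q_i - Σ_{j≠i} q_j = 0.
By symmetry each firm produces the same amount; substituting Σ_{j≠i} q_j = 2q_i yields q_i = 98/4 = 49/2.
Total output Q = 147/2, so price P = 144 - 147/2 = 141/2.

70.50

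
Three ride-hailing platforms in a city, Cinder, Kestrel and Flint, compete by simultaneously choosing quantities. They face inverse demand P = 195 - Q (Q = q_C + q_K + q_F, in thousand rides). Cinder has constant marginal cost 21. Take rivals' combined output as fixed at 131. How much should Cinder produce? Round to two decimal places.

With rivals' combined output fixed at 131, Cinder's profit is π_C = (195 - 131 - q_C)q_C - (21q_C) = (64 - q_C)q_C - (21q_C).
∂π_C/∂q_C = 43 - 2q_C = 0, so q_C = 43/2.

21.50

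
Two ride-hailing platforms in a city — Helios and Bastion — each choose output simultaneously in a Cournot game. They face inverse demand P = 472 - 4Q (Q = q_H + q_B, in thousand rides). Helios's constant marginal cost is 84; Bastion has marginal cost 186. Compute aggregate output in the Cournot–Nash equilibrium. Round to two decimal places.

56.17

Helios's profit: π_H = (472 - 4Q)q_H - (84q_H). Setting ∂π_H/∂q_H = 0: 388 - 8q_H - 4(q_B) = 0.
Bastion's first-order condition: 286 - 8q_B - 4(q_H) = 0.
So q_H = (388 - 4q_B)/8 and q_B = (286 - 4q_H)/8.
Solving the pair: q_H = 245/6, q_B = 46/3.
Total output Q = 245/6 + 46/3 = 337/6.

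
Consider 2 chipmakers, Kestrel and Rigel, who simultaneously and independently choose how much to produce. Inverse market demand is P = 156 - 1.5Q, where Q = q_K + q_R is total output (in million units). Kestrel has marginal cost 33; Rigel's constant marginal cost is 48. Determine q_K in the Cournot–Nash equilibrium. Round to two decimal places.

30.67

Kestrel's profit: π_K = (156 - 1.5Q)q_K - (33q_K). Setting ∂π_K/∂q_K = 0: 123 - 3q_K - (3/2)(q_R) = 0.
Rigel's first-order condition: 108 - 3q_R - (3/2)(q_K) = 0.
Rearranging gives the reaction functions q_K = (123 - (3/2)q_R)/3 and q_R = (108 - (3/2)q_K)/3.
Substituting one into the other gives q_K = 92/3 and q_R = 62/3.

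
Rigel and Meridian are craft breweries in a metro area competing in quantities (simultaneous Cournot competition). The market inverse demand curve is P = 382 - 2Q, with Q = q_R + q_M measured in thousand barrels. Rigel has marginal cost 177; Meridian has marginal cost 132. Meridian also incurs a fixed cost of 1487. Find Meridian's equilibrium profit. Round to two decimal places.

Rigel's profit: π_R = (382 - 2Q)q_R - (177q_R). Setting ∂π_R/∂q_R = 0: 205 - 4q_R - 2(q_M) = 0.
Meridian's profit: π_M = (382 - 2Q)q_M - (132q_M). Setting ∂π_M/∂q_M = 0: 250 - 4q_M - 2(q_R) = 0.
Best responses: q_R = (205 - 2q_M)/4, q_M = (250 - 2q_R)/4.
Substituting one into the other gives q_R = 80/3 and q_M = 295/6.
Price P = 382 - 2·(455/6) = 691/3.
Meridian's profit: (691/3 - 132)·(295/6) - 1487 = 3347.7222.

3347.72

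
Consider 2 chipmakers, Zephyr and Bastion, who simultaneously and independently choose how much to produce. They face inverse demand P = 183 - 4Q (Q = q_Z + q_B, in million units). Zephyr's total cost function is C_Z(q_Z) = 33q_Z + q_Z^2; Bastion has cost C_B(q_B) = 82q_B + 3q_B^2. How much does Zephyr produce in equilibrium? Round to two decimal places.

Zephyr's profit: π_Z = (183 - 4Q)q_Z - (33q_Z + q_Z²). Setting ∂π_Z/∂q_Z = 0: 150 - 10q_Z - 4(q_B) = 0.
Bastion's first-order condition: 101 - 14q_B - 4(q_Z) = 0.
Rearranging gives the reaction functions q_Z = (150 - 4q_B)/10 and q_B = (101 - 4q_Z)/14.
Solving the pair: q_Z = 424/31, q_B = 205/62.

13.68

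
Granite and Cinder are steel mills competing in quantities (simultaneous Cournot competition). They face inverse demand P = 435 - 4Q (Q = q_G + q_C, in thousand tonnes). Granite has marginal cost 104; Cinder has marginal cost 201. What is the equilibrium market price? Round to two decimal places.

Granite's profit: π_G = (435 - 4Q)q_G - (104q_G). Setting ∂π_G/∂q_G = 0: 331 - 8q_G - 4(q_C) = 0.
Cinder's profit: π_C = (435 - 4Q)q_C - (201q_C). Setting ∂π_C/∂q_C = 0: 234 - 8q_C - 4(q_G) = 0.
Best responses: q_G = (331 - 4q_C)/8, q_C = (234 - 4q_G)/8.
Substituting one into the other gives q_G = 107/3 and q_C = 137/12.
Total output Q = 565/12, so price P = 435 - 4·(565/12) = 740/3.

246.67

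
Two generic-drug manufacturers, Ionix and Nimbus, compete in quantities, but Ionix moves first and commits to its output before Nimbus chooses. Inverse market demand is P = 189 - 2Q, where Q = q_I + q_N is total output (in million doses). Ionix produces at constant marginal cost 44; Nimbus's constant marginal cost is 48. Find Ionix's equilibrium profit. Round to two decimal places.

The follower Nimbus best-responds to any q_I: π_N = (189 - 2Q)q_N - 48q_N.
∂π_N/∂q_N = 141 - 2q_I - 4q_N = 0 gives the reaction function q_N = (141 - 2q_I)/4.
Ionix substitutes q_N(q_I) into its own profit: π_I = q_I(189 - 2q_I - (141 - 2q_I)/2) - 44q_I = (237/2 - q_I)q_I - 44q_I.
Leader FOC: 149/2 - 2q_I = 0, so q_I = 149/4.
Then q_N = (141 - 2·(149/4))/4 = 133/8.
Price P = 189 - 2·(431/8) = 325/4.
Ionix's profit: (325/4 - 44)·(149/4) = 1387.5625.

1387.56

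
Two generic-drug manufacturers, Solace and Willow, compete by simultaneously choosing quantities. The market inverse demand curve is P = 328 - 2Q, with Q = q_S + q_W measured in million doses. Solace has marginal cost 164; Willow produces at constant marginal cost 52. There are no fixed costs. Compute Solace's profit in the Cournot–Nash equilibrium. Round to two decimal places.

Solace's profit: π_S = (328 - 2Q)q_S - (164q_S). Setting ∂π_S/∂q_S = 0: 164 - 4q_S - 2(q_W) = 0.
Willow's profit: π_W = (328 - 2Q)q_W - (52q_W). Setting ∂π_W/∂q_W = 0: 276 - 4q_W - 2(q_S) = 0.
Best responses: q_S = (164 - 2q_W)/4, q_W = (276 - 2q_S)/4.
Solving the pair: q_S = 26/3, q_W = 194/3.
Price P = 328 - 2·(220/3) = 544/3.
Solace's profit: (544/3 - 164)·(26/3) = 1352/9.

150.22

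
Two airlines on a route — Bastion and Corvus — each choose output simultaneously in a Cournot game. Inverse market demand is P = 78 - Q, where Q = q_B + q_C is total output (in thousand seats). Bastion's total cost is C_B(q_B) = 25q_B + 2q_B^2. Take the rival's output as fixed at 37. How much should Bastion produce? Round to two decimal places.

With the rival's output fixed at 37, Bastion's profit is π_B = (78 - 37 - q_B)q_B - (25q_B + 2q_B²) = (41 - q_B)q_B - (25q_B + 2q_B²).
∂π_B/∂q_B = 16 - 6q_B = 0, so q_B = 8/3.

2.67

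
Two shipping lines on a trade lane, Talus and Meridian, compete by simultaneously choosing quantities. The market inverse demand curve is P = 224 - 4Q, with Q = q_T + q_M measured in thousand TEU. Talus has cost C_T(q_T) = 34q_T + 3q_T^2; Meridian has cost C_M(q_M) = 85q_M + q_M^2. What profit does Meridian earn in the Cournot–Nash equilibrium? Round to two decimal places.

Talus's profit: π_T = (224 - 4Q)q_T - (34q_T + 3q_T²). Setting ∂π_T/∂q_T = 0: 190 - 14q_T - 4(q_M) = 0.
Meridian's first-order condition: 139 - 10q_M - 4(q_T) = 0.
Best responses: q_T = (190 - 4q_M)/14, q_M = (139 - 4q_T)/10.
Substituting one into the other gives q_T = 336/31 and q_M = 593/62.
Price P = 224 - 4·(1265/62) = 142.3871.
Meridian's profit: 142.3871·(593/62) - 85·(593/62) - (593/62)² = 457.3998.

457.40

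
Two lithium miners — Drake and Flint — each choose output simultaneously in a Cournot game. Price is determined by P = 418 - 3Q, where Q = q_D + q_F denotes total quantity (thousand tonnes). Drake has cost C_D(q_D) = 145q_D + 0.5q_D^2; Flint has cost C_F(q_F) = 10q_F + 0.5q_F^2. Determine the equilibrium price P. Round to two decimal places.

Drake's profit: π_D = (418 - 3Q)q_D - (145q_D + (1/2)q_D²). Setting ∂π_D/∂q_D = 0: 273 - 7q_D - 3(q_F) = 0.
Flint's first-order condition: 408 - 7q_F - 3(q_D) = 0.
Best responses: q_D = (273 - 3q_F)/7, q_F = (408 - 3q_D)/7.
Solving the pair: q_D = 687/40, q_F = 50.9250.
Total output Q = 681/10, so price P = 418 - 3·(681/10) = 213.7000.

213.70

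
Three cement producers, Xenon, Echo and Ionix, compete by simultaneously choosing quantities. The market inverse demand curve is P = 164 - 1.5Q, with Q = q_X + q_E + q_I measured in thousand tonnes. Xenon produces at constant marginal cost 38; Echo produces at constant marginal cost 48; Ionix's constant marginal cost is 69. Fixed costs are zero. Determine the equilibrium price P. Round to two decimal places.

Xenon's profit: π_X = (164 - 1.5Q)q_X - (38q_X). Setting ∂π_X/∂q_X = 0: 126 - 3q_X - (3/2)(q_E + q_I) = 0.
Echo's profit: π_E = (164 - 1.5Q)q_E - (48q_E). Setting ∂π_E/∂q_E = 0: 116 - 3q_E - (3/2)(q_X + q_I) = 0.
Ionix's profit: π_I = (164 - 1.5Q)q_I - (69q_I). Setting ∂π_I/∂q_I = 0: 95 - 3q_I - (3/2)(q_X + q_E) = 0.
Adding the 3 first-order conditions: 337 − 6Q = 0, so Q = 337/6.
Back-substituting: q_X = (126 − 337/4)/(3/2) = 167/6, q_E = (116 − 337/4)/(3/2) = 127/6, q_I = (95 − 337/4)/(3/2) = 43/6.
Total output Q = 337/6, so price P = 164 - (3/2)·(337/6) = 319/4.

79.75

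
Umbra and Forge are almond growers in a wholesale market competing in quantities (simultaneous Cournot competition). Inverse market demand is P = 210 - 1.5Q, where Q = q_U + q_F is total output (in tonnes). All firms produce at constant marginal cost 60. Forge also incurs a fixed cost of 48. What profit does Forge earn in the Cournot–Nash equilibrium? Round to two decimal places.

A representative firm's profit is π_i = q_i(210 - 1.5Q) - 60q_i.
First-order condition (treating rivals' output as given): 150 - 3q_i - (3/2)q_j = 0.
With identical firms every q_j equals q_i, so q_j = q_i and 150 = (9/2)q_i, giving q_i = 100/3.
Price P = 210 - (3/2)·(200/3) = 110.
Forge's profit: (110 - 60)·(100/3) - 48 = 1618.6667.

1618.67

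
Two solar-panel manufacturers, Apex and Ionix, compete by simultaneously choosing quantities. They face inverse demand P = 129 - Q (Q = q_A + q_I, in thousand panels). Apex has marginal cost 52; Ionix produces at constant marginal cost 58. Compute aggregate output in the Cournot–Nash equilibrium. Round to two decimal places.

Apex's profit: π_A = (129 - Q)q_A - (52q_A). Setting ∂π_A/∂q_A = 0: 77 - 2q_A - (q_I) = 0.
Ionix's profit: π_I = (129 - Q)q_I - (58q_I). Setting ∂π_I/∂q_I = 0: 71 - 2q_I - (q_A) = 0.
Rearranging gives the reaction functions q_A = (77 - q_I)/2 and q_I = (71 - q_A)/2.
Solving the pair: q_A = 83/3, q_I = 65/3.
Total output Q = 83/3 + 65/3 = 148/3.

49.33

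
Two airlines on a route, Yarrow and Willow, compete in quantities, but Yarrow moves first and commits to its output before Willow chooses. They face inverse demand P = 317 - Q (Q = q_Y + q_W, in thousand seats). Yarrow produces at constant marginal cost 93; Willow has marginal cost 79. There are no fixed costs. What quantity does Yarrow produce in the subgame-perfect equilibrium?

Solve by backward induction. Given q_Y, the follower Willow maximises π_W = (317 - q_Y - q_W)q_W - 79q_W.
Setting the follower's marginal profit to zero, 238 - q_Y - 2q_W = 0, i.e. q_W = (238 - q_Y)/2.
The leader anticipates this reaction. Substituting into P = 317 - Q gives P = 198 - (1/2)q_Y, so π_Y = (198 - (1/2)q_Y)q_Y - 93q_Y.
Leader FOC: 105 - q_Y = 0, so q_Y = 105.
Then q_W = (238 - 105)/2 = 133/2.

105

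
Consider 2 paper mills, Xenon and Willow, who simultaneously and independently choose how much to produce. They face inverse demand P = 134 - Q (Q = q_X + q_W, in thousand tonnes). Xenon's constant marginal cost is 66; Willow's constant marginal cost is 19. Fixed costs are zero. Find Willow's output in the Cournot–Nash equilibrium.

Xenon's profit: π_X = (134 - Q)q_X - (66q_X). Setting ∂π_X/∂q_X = 0: 68 - 2q_X - (q_W) = 0.
Willow's first-order condition: 115 - 2q_W - (q_X) = 0.
Best responses: q_X = (68 - q_W)/2, q_W = (115 - q_X)/2.
Substituting one into the other gives q_X = 7 and q_W = 54.

54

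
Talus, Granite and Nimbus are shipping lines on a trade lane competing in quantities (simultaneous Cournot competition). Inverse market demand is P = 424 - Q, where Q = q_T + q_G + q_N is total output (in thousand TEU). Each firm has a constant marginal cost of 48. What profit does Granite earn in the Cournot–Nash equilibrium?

Each firm earns π_i = (424 - Q)q_i - 48q_i.
Setting ∂π_i/∂q_i = 0 with rivals' quantities fixed: 376 - 2q_i - Σ_{j≠i} q_j = 0.
With identical firms every q_j equals q_i, so Σ_{j≠i} q_j = 2q_i and 376 = 4q_i, giving q_i = 94.
Price P = 424 - 282 = 142.
Granite's profit: (142 - 48)·94 = 8836.

8836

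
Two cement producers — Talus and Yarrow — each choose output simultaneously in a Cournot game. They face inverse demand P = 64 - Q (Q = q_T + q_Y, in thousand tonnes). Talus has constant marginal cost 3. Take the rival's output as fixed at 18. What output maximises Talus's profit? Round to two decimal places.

With the rival's output fixed at 18, Talus's profit is π_T = (64 - 18 - q_T)q_T - (3q_T) = (46 - q_T)q_T - (3q_T).
∂π_T/∂q_T = 43 - 2q_T = 0, so q_T = 43/2.

21.50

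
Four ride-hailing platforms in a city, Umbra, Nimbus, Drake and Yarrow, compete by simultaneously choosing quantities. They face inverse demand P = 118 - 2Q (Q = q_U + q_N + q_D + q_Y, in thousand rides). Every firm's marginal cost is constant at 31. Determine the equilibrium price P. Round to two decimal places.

48.40

Each firm earns π_i = (118 - 2Q)q_i - 31q_i.
First-order condition (treating rivals' output as given): 87 - 4q_i - 2·Σ_{j≠i} q_j = 0.
With identical firms every q_j equals q_i, so Σ_{j≠i} q_j = 3q_i and 87 = 10q_i, giving q_i = 87/10.
Total output Q = 174/5, so price P = 118 - 2·(174/5) = 242/5.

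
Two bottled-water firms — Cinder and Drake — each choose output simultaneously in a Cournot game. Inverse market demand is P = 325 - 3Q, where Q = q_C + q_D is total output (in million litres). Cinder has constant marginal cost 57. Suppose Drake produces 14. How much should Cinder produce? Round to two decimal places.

With the rival's output fixed at 14, Cinder's profit is π_C = (325 - 3·14 - 3q_C)q_C - (57q_C) = (283 - 3q_C)q_C - (57q_C).
∂π_C/∂q_C = 226 - 6q_C = 0, so q_C = 113/3.

37.67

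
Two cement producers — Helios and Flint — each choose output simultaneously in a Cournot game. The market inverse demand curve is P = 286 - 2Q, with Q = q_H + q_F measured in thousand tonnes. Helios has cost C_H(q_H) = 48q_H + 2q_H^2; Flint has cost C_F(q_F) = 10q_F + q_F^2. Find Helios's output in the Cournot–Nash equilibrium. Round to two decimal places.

Helios's profit: π_H = (286 - 2Q)q_H - (48q_H + 2q_H²). Setting ∂π_H/∂q_H = 0: 238 - 8q_H - 2(q_F) = 0.
Flint's profit: π_F = (286 - 2Q)q_F - (10q_F + q_F²). Setting ∂π_F/∂q_F = 0: 276 - 6q_F - 2(q_H) = 0.
Rearranging gives the reaction functions q_H = (238 - 2q_F)/8 and q_F = (276 - 2q_H)/6.
Solving the pair: q_H = 219/11, q_F = 433/11.

19.91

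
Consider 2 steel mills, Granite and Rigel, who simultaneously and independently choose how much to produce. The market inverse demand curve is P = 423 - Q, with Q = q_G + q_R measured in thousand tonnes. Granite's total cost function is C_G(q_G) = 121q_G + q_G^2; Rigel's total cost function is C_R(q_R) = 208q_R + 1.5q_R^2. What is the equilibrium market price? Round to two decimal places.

Granite's profit: π_G = (423 - Q)q_G - (121q_G + q_G²). Setting ∂π_G/∂q_G = 0: 302 - 4q_G - (q_R) = 0.
Rigel's profit: π_R = (423 - Q)q_R - (208q_R + (3/2)q_R²). Setting ∂π_R/∂q_R = 0: 215 - 5q_R - (q_G) = 0.
Rearranging gives the reaction functions q_G = (302 - q_R)/4 and q_R = (215 - q_G)/5.
Solving the pair: q_G = 1295/19, q_R = 558/19.
Total output Q = 1853/19, so price P = 423 - 1853/19 = 325.4737.

325.47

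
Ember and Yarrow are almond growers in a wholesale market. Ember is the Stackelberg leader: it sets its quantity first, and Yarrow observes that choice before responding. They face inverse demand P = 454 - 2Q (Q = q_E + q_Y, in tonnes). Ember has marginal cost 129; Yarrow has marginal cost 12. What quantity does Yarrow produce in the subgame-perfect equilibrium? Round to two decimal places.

84.50

The follower Yarrow best-responds to any q_E: π_Y = (454 - 2Q)q_Y - 12q_Y.
Setting the follower's marginal profit to zero, 442 - 2q_E - 4q_Y = 0, i.e. q_Y = (442 - 2q_E)/4.
Ember substitutes q_Y(q_E) into its own profit: π_E = q_E(454 - 2q_E - (442 - 2q_E)/2) - 129q_E = (233 - q_E)q_E - 129q_E.
Leader FOC: 104 - 2q_E = 0, so q_E = 52.
Then q_Y = (442 - 2·52)/4 = 169/2.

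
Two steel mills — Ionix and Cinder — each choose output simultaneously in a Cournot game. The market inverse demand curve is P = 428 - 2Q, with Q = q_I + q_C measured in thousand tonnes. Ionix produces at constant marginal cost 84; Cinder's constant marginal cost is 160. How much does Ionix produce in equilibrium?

Ionix's profit: π_I = (428 - 2Q)q_I - (84q_I). Setting ∂π_I/∂q_I = 0: 344 - 4q_I - 2(q_C) = 0.
Cinder's profit: π_C = (428 - 2Q)q_C - (160q_C). Setting ∂π_C/∂q_C = 0: 268 - 4q_C - 2(q_I) = 0.
Rearranging gives the reaction functions q_I = (344 - 2q_C)/4 and q_C = (268 - 2q_I)/4.
Solving the pair: q_I = 70, q_C = 32.

70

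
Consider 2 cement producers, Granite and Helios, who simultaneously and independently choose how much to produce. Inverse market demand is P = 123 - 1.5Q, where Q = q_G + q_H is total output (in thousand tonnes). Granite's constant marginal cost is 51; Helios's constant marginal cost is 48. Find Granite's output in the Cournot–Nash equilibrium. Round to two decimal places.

15.33

Granite's profit: π_G = (123 - 1.5Q)q_G - (51q_G). Setting ∂π_G/∂q_G = 0: 72 - 3q_G - (3/2)(q_H) = 0.
Helios's profit: π_H = (123 - 1.5Q)q_H - (48q_H). Setting ∂π_H/∂q_H = 0: 75 - 3q_H - (3/2)(q_G) = 0.
So q_G = (72 - (3/2)q_H)/3 and q_H = (75 - (3/2)q_G)/3.
Substituting one into the other gives q_G = 46/3 and q_H = 52/3.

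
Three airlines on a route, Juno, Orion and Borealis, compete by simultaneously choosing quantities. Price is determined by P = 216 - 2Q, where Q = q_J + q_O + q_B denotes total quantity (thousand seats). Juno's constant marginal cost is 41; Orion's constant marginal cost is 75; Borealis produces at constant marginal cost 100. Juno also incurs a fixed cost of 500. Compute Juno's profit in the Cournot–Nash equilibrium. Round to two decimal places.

Juno's profit: π_J = (216 - 2Q)q_J - (41q_J). Setting ∂π_J/∂q_J = 0: 175 - 4q_J - 2(q_O + q_B) = 0.
Orion's first-order condition: 141 - 4q_O - 2(q_J + q_B) = 0.
Borealis's first-order condition: 116 - 4q_B - 2(q_J + q_O) = 0.
Summing all 3 equations gives 432 − 8Q = 0, hence Q = 54.
Back-substituting: q_J = (175 − 108)/2 = 67/2, q_O = (141 − 108)/2 = 33/2, q_B = (116 − 108)/2 = 4.
Price P = 216 - 2·54 = 108.
Juno's profit: (108 - 41)·(67/2) - 500 = 1744.5000.

1744.50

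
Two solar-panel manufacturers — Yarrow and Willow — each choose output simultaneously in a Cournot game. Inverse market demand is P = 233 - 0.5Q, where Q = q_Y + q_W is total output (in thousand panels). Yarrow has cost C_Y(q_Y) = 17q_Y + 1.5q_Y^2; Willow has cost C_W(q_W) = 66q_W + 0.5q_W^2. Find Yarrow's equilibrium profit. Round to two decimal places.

4044.20

Yarrow's profit: π_Y = (233 - 0.5Q)q_Y - (17q_Y + (3/2)q_Y²). Setting ∂π_Y/∂q_Y = 0: 216 - 4q_Y - (1/2)(q_W) = 0.
Willow's profit: π_W = (233 - 0.5Q)q_W - (66q_W + (1/2)q_W²). Setting ∂π_W/∂q_W = 0: 167 - 2q_W - (1/2)(q_Y) = 0.
Best responses: q_Y = (216 - (1/2)q_W)/4, q_W = (167 - (1/2)q_Y)/2.
Solving the pair: q_Y = 1394/31, q_W = 72.2581.
Price P = 233 - (1/2)·117.2258 = 174.3871.
Yarrow's profit: 174.3871·(1394/31) - 17·(1394/31) - (3/2)(1394/31)² = 4044.1956.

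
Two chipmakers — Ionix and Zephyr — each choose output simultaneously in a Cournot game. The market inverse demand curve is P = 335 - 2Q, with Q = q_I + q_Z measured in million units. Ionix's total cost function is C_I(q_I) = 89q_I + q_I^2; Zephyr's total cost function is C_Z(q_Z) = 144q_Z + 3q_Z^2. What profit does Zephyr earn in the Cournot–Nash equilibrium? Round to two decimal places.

681.95

Ionix's profit: π_I = (335 - 2Q)q_I - (89q_I + q_I²). Setting ∂π_I/∂q_I = 0: 246 - 6q_I - 2(q_Z) = 0.
Zephyr's profit: π_Z = (335 - 2Q)q_Z - (144q_Z + 3q_Z²). Setting ∂π_Z/∂q_Z = 0: 191 - 10q_Z - 2(q_I) = 0.
Rearranging gives the reaction functions q_I = (246 - 2q_Z)/6 and q_Z = (191 - 2q_I)/10.
Solving the pair: q_I = 1039/28, q_Z = 327/28.
Price P = 335 - 2·(683/14) = 1662/7.
Zephyr's profit: (1662/7)·(327/28) - 144·(327/28) - 3(327/28)² = 681.9452.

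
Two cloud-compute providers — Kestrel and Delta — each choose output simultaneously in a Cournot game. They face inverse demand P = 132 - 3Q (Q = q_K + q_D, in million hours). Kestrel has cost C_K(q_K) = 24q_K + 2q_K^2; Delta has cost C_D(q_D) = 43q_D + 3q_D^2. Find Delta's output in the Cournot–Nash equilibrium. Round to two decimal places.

Kestrel's profit: π_K = (132 - 3Q)q_K - (24q_K + 2q_K²). Setting ∂π_K/∂q_K = 0: 108 - 10q_K - 3(q_D) = 0.
Delta's first-order condition: 89 - 12q_D - 3(q_K) = 0.
Rearranging gives the reaction functions q_K = (108 - 3q_D)/10 and q_D = (89 - 3q_K)/12.
Substituting one into the other gives q_K = 343/37 and q_D = 566/111.

5.10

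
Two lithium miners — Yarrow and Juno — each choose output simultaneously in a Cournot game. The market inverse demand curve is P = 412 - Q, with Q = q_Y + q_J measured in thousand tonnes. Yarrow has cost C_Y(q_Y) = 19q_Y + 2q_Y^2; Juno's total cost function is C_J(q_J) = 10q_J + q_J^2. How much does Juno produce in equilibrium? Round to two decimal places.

87.78

Yarrow's profit: π_Y = (412 - Q)q_Y - (19q_Y + 2q_Y²). Setting ∂π_Y/∂q_Y = 0: 393 - 6q_Y - (q_J) = 0.
Juno's profit: π_J = (412 - Q)q_J - (10q_J + q_J²). Setting ∂π_J/∂q_J = 0: 402 - 4q_J - (q_Y) = 0.
Rearranging gives the reaction functions q_Y = (393 - q_J)/6 and q_J = (402 - q_Y)/4.
Substituting one into the other gives q_Y = 1170/23 and q_J = 87.7826.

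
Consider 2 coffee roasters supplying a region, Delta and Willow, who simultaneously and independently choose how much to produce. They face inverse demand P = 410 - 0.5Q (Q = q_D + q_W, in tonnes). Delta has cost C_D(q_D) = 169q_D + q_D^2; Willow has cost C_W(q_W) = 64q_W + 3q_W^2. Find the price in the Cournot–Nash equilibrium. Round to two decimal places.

351.41

Delta's profit: π_D = (410 - 0.5Q)q_D - (169q_D + q_D²). Setting ∂π_D/∂q_D = 0: 241 - 3q_D - (1/2)(q_W) = 0.
Willow's first-order condition: 346 - 7q_W - (1/2)(q_D) = 0.
So q_D = (241 - (1/2)q_W)/3 and q_W = (346 - (1/2)q_D)/7.
Solving the pair: q_D = 72.9639, q_W = 44.2169.
Total output Q = 117.1807, so price P = 410 - (1/2)·117.1807 = 351.4096.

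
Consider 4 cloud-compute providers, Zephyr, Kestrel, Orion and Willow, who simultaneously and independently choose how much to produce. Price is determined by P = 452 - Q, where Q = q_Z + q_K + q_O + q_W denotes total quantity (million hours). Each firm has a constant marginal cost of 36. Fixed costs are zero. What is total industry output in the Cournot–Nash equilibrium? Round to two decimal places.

A representative firm's profit is π_i = q_i(452 - Q) - 36q_i.
First-order condition (treating rivals' output as given): 416 - 2q_i - Σ_{j≠i} q_j = 0.
By symmetry each firm produces the same amount; substituting Σ_{j≠i} q_j = 3q_i yields q_i = 416/5.
Total output Q = 416/5 + 416/5 + 416/5 + 416/5 = 1664/5.

332.80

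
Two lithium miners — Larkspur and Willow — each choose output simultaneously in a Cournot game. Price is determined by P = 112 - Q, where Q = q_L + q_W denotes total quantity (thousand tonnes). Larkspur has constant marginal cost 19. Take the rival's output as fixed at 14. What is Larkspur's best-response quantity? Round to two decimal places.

39.50

With the rival's output fixed at 14, Larkspur's profit is π_L = (112 - 14 - q_L)q_L - (19q_L) = (98 - q_L)q_L - (19q_L).
∂π_L/∂q_L = 79 - 2q_L = 0, so q_L = 79/2.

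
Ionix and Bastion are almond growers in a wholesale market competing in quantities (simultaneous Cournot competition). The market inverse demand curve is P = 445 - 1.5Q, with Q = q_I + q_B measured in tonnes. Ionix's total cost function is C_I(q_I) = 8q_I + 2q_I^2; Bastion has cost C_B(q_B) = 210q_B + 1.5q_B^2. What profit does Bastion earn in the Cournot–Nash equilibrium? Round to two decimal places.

Ionix's profit: π_I = (445 - 1.5Q)q_I - (8q_I + 2q_I²). Setting ∂π_I/∂q_I = 0: 437 - 7q_I - (3/2)(q_B) = 0.
Bastion's first-order condition: 235 - 6q_B - (3/2)(q_I) = 0.
Best responses: q_I = (437 - (3/2)q_B)/7, q_B = (235 - (3/2)q_I)/6.
Substituting one into the other gives q_I = 57.0943 and q_B = 24.8931.
Price P = 445 - (3/2)·81.9874 = 322.0189.
Bastion's profit: 322.0189·24.8931 - 210·24.8931 - (3/2)·24.8931² = 1858.9966.

1859.00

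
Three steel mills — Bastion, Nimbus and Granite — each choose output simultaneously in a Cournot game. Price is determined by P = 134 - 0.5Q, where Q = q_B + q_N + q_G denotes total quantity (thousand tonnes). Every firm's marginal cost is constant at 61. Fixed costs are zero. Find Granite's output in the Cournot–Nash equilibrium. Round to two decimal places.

A representative firm's profit is π_i = q_i(134 - 0.5Q) - 61q_i.
First-order condition (treating rivals' output as given): 73 - q_i - (1/2)·Σ_{j≠i} q_j = 0.
By symmetry each firm produces the same amount; substituting Σ_{j≠i} q_j = 2q_i yields q_i = 73/2.

36.50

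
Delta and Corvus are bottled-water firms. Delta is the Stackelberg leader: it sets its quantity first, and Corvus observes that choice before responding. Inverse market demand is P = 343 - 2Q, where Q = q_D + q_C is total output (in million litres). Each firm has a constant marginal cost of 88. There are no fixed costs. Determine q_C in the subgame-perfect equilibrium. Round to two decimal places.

31.88

The follower Corvus best-responds to any q_D: π_C = (343 - 2Q)q_C - 88q_C.
Follower FOC: 255 - 2q_D - 4q_C = 0, so q_C(q_D) = (255 - 2q_D)/4.
Delta substitutes q_C(q_D) into its own profit: π_D = q_D(343 - 2q_D - (255 - 2q_D)/2) - 88q_D = (431/2 - q_D)q_D - 88q_D.
Leader FOC: 255/2 - 2q_D = 0, so q_D = 255/4.
Then q_C = (255 - 2·(255/4))/4 = 255/8.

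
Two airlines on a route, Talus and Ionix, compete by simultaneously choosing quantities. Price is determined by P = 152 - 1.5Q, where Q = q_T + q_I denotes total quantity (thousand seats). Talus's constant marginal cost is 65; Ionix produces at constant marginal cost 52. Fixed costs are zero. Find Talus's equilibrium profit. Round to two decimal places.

Talus's profit: π_T = (152 - 1.5Q)q_T - (65q_T). Setting ∂π_T/∂q_T = 0: 87 - 3q_T - (3/2)(q_I) = 0.
Ionix's first-order condition: 100 - 3q_I - (3/2)(q_T) = 0.
Best responses: q_T = (87 - (3/2)q_I)/3, q_I = (100 - (3/2)q_T)/3.
Substituting one into the other gives q_T = 148/9 and q_I = 226/9.
Price P = 152 - (3/2)·(374/9) = 269/3.
Talus's profit: (269/3 - 65)·(148/9) = 405.6296.

405.63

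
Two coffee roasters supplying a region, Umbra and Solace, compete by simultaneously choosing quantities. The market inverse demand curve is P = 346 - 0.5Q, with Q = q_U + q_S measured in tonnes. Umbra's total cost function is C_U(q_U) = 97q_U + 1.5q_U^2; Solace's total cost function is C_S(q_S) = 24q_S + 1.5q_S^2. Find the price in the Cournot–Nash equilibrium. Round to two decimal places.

282.56

Umbra's profit: π_U = (346 - 0.5Q)q_U - (97q_U + (3/2)q_U²). Setting ∂π_U/∂q_U = 0: 249 - 4q_U - (1/2)(q_S) = 0.
Solace's profit: π_S = (346 - 0.5Q)q_S - (24q_S + (3/2)q_S²). Setting ∂π_S/∂q_S = 0: 322 - 4q_S - (1/2)(q_U) = 0.
Rearranging gives the reaction functions q_U = (249 - (1/2)q_S)/4 and q_S = (322 - (1/2)q_U)/4.
Solving the pair: q_U = 53.0159, q_S = 73.8730.
Total output Q = 1142/9, so price P = 346 - (1/2)·(1142/9) = 282.5556.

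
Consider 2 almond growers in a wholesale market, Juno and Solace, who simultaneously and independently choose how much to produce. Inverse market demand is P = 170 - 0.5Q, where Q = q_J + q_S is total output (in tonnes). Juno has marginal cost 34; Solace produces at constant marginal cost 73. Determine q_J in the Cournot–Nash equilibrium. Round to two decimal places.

Juno's profit: π_J = (170 - 0.5Q)q_J - (34q_J). Setting ∂π_J/∂q_J = 0: 136 - q_J - (1/2)(q_S) = 0.
Solace's first-order condition: 97 - q_S - (1/2)(q_J) = 0.
Rearranging gives the reaction functions q_J = (136 - (1/2)q_S) and q_S = (97 - (1/2)q_J).
Substituting one into the other gives q_J = 350/3 and q_S = 116/3.

116.67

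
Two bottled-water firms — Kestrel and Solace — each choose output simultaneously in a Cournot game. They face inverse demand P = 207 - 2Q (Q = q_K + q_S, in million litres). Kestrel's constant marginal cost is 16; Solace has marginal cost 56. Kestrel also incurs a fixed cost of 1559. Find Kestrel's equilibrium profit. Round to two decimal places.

1405.50

Kestrel's profit: π_K = (207 - 2Q)q_K - (16q_K). Setting ∂π_K/∂q_K = 0: 191 - 4q_K - 2(q_S) = 0.
Solace's profit: π_S = (207 - 2Q)q_S - (56q_S). Setting ∂π_S/∂q_S = 0: 151 - 4q_S - 2(q_K) = 0.
Best responses: q_K = (191 - 2q_S)/4, q_S = (151 - 2q_K)/4.
Solving the pair: q_K = 77/2, q_S = 37/2.
Price P = 207 - 2·57 = 93.
Kestrel's profit: (93 - 16)·(77/2) - 1559 = 1405.5000.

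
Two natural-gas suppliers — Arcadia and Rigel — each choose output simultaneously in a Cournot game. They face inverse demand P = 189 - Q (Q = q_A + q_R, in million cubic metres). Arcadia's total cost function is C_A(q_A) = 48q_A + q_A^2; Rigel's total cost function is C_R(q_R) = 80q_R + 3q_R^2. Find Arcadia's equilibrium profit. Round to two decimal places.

Arcadia's profit: π_A = (189 - Q)q_A - (48q_A + q_A²). Setting ∂π_A/∂q_A = 0: 141 - 4q_A - (q_R) = 0.
Rigel's first-order condition: 109 - 8q_R - (q_A) = 0.
Best responses: q_A = (141 - q_R)/4, q_R = (109 - q_A)/8.
Solving the pair: q_A = 1019/31, q_R = 295/31.
Price P = 189 - 1314/31 = 146.6129.
Arcadia's profit: 146.6129·(1019/31) - 48·(1019/31) - (1019/31)² = 2161.0010.

2161.00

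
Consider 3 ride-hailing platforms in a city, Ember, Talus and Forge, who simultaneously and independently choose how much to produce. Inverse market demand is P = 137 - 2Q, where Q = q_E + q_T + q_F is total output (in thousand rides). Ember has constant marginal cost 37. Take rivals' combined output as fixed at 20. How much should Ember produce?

15

With rivals' combined output fixed at 20, Ember's profit is π_E = (137 - 2·20 - 2q_E)q_E - (37q_E) = (97 - 2q_E)q_E - (37q_E).
∂π_E/∂q_E = 60 - 4q_E = 0, so q_E = 15.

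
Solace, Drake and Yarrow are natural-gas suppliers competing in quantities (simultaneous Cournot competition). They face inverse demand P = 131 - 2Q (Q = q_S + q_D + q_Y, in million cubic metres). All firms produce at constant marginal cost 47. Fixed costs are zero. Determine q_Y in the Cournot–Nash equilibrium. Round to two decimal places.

10.50

A representative firm's profit is π_i = q_i(131 - 2Q) - 47q_i.
First-order condition (treating rivals' output as given): 84 - 4q_i - 2·Σ_{j≠i} q_j = 0.
By symmetry each firm produces the same amount; substituting Σ_{j≠i} q_j = 2q_i yields q_i = 84/8 = 21/2.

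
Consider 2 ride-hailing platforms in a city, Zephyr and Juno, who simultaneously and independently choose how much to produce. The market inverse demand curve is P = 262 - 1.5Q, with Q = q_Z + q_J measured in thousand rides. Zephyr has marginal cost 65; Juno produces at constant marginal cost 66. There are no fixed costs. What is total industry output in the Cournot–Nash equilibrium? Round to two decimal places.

Zephyr's profit: π_Z = (262 - 1.5Q)q_Z - (65q_Z). Setting ∂π_Z/∂q_Z = 0: 197 - 3q_Z - (3/2)(q_J) = 0.
Juno's first-order condition: 196 - 3q_J - (3/2)(q_Z) = 0.
Best responses: q_Z = (197 - (3/2)q_J)/3, q_J = (196 - (3/2)q_Z)/3.
Substituting one into the other gives q_Z = 44 and q_J = 130/3.
Total output Q = 44 + 130/3 = 262/3.

87.33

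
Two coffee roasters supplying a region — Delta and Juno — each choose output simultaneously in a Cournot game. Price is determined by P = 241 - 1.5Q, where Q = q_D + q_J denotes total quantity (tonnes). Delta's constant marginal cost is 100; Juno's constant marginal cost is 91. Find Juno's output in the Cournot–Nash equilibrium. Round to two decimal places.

Delta's profit: π_D = (241 - 1.5Q)q_D - (100q_D). Setting ∂π_D/∂q_D = 0: 141 - 3q_D - (3/2)(q_J) = 0.
Juno's first-order condition: 150 - 3q_J - (3/2)(q_D) = 0.
Rearranging gives the reaction functions q_D = (141 - (3/2)q_J)/3 and q_J = (150 - (3/2)q_D)/3.
Solving the pair: q_D = 88/3, q_J = 106/3.

35.33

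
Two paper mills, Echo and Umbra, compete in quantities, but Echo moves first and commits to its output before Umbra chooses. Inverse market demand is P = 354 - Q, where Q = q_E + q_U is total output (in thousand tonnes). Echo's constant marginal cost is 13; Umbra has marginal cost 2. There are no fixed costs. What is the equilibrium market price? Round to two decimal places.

The follower Umbra best-responds to any q_E: π_U = (354 - Q)q_U - 2q_U.
Follower FOC: 352 - q_E - 2q_U = 0, so q_U(q_E) = (352 - q_E)/2.
Echo substitutes q_U(q_E) into its own profit: π_E = q_E(354 - q_E - (352 - q_E)/2) - 13q_E = (178 - (1/2)q_E)q_E - 13q_E.
Maximising: ∂π_E/∂q_E = 165 - q_E = 0, giving q_E = 165.
Then q_U = (352 - 165)/2 = 187/2.
Total output Q = 517/2, so price P = 354 - 517/2 = 191/2.

95.50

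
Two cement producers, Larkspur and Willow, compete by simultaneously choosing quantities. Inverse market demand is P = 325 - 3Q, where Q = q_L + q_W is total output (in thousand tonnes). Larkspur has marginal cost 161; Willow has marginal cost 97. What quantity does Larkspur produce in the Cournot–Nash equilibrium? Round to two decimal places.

11.11

Larkspur's profit: π_L = (325 - 3Q)q_L - (161q_L). Setting ∂π_L/∂q_L = 0: 164 - 6q_L - 3(q_W) = 0.
Willow's first-order condition: 228 - 6q_W - 3(q_L) = 0.
Best responses: q_L = (164 - 3q_W)/6, q_W = (228 - 3q_L)/6.
Solving the pair: q_L = 100/9, q_W = 292/9.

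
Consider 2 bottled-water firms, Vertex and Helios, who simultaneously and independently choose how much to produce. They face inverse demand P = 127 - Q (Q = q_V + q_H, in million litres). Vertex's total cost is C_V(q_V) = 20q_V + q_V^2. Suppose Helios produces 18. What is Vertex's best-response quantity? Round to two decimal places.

22.25

With the rival's output fixed at 18, Vertex's profit is π_V = (127 - 18 - q_V)q_V - (20q_V + q_V²) = (109 - q_V)q_V - (20q_V + q_V²).
∂π_V/∂q_V = 89 - 4q_V = 0, so q_V = 89/4.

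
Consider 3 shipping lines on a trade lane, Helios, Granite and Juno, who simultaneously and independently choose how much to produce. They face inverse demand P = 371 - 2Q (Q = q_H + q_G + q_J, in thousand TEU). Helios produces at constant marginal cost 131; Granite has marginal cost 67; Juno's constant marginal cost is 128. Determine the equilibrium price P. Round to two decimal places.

174.25

Helios's profit: π_H = (371 - 2Q)q_H - (131q_H). Setting ∂π_H/∂q_H = 0: 240 - 4q_H - 2(q_G + q_J) = 0.
Granite's profit: π_G = (371 - 2Q)q_G - (67q_G). Setting ∂π_G/∂q_G = 0: 304 - 4q_G - 2(q_H + q_J) = 0.
Juno's first-order condition: 243 - 4q_J - 2(q_H + q_G) = 0.
Adding the 3 first-order conditions: 787 − 8Q = 0, so Q = 787/8.
Back-substituting: q_H = (240 − 787/4)/2 = 173/8, q_G = (304 − 787/4)/2 = 429/8, q_J = (243 − 787/4)/2 = 185/8.
Total output Q = 787/8, so price P = 371 - 2·(787/8) = 697/4.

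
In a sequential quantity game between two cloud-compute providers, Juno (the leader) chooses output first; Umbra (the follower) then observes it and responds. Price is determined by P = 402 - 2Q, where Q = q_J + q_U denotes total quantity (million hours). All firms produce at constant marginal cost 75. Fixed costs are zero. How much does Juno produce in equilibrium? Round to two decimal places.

81.75

The follower Umbra best-responds to any q_J: π_U = (402 - 2Q)q_U - 75q_U.
∂π_U/∂q_U = 327 - 2q_J - 4q_U = 0 gives the reaction function q_U = (327 - 2q_J)/4.
The leader anticipates this reaction. Substituting into P = 402 - 2Q gives P = 477/2 - q_J, so π_J = (477/2 - q_J)q_J - 75q_J.
Leader FOC: 327/2 - 2q_J = 0, so q_J = 327/4.
Then q_U = (327 - 2·(327/4))/4 = 327/8.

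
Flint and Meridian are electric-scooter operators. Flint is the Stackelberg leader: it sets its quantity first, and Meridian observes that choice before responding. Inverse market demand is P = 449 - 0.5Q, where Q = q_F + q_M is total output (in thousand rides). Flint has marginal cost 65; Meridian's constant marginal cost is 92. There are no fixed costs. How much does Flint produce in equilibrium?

The follower Meridian best-responds to any q_F: π_M = (449 - 0.5Q)q_M - 92q_M.
Setting the follower's marginal profit to zero, 357 - (1/2)q_F - q_M = 0, i.e. q_M = (357 - (1/2)q_F).
Flint substitutes q_M(q_F) into its own profit: π_F = q_F(449 - (1/2)q_F - (357 - (1/2)q_F)/2) - 65q_F = (541/2 - (1/4)q_F)q_F - 65q_F.
The leader's first-order condition 411/2 - (1/2)q_F = 0 yields q_F = 411.
Then q_M = (357 - (1/2)·411) = 303/2.

411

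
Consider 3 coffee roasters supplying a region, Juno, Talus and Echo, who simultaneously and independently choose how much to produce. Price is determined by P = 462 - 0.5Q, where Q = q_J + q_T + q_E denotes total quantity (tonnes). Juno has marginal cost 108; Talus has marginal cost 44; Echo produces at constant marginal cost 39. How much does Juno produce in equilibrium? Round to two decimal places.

110.50

Juno's profit: π_J = (462 - 0.5Q)q_J - (108q_J). Setting ∂π_J/∂q_J = 0: 354 - q_J - (1/2)(q_T + q_E) = 0.
Talus's first-order condition: 418 - q_T - (1/2)(q_J + q_E) = 0.
Echo's profit: π_E = (462 - 0.5Q)q_E - (39q_E). Setting ∂π_E/∂q_E = 0: 423 - q_E - (1/2)(q_J + q_T) = 0.
Adding the 3 conditions: 1195 − Q − Q = 0, i.e. Q = 1195/2.
Back-substituting: q_J = (354 − 1195/4)/(1/2) = 221/2, q_T = (418 − 1195/4)/(1/2) = 477/2, q_E = (423 − 1195/4)/(1/2) = 497/2.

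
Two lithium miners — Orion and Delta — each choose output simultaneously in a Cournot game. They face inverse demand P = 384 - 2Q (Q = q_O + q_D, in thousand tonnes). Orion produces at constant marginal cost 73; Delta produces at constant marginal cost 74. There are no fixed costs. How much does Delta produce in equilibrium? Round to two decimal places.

Orion's profit: π_O = (384 - 2Q)q_O - (73q_O). Setting ∂π_O/∂q_O = 0: 311 - 4q_O - 2(q_D) = 0.
Delta's first-order condition: 310 - 4q_D - 2(q_O) = 0.
Rearranging gives the reaction functions q_O = (311 - 2q_D)/4 and q_D = (310 - 2q_O)/4.
Substituting one into the other gives q_O = 52 and q_D = 103/2.

51.50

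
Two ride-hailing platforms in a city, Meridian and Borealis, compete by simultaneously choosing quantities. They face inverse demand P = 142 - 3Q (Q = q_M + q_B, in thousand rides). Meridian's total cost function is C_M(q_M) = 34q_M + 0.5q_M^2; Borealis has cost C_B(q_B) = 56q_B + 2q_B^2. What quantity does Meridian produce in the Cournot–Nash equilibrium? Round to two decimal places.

Meridian's profit: π_M = (142 - 3Q)q_M - (34q_M + (1/2)q_M²). Setting ∂π_M/∂q_M = 0: 108 - 7q_M - 3(q_B) = 0.
Borealis's first-order condition: 86 - 10q_B - 3(q_M) = 0.
Rearranging gives the reaction functions q_M = (108 - 3q_B)/7 and q_B = (86 - 3q_M)/10.
Solving the pair: q_M = 822/61, q_B = 278/61.

13.48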